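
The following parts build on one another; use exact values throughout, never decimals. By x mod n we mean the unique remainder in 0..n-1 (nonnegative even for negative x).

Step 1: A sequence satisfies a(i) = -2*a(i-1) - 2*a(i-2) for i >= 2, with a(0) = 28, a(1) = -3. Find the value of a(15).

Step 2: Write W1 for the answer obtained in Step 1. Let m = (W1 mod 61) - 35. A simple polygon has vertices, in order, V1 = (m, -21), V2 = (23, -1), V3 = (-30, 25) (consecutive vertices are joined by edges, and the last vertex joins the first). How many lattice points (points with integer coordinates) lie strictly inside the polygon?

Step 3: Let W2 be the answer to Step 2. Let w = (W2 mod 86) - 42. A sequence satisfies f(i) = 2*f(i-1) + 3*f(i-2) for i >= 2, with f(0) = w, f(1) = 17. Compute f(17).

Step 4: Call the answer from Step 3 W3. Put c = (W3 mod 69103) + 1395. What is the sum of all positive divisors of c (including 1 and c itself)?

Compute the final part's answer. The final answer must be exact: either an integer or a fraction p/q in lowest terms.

Step 1: a(2) = -2*(-3) - 2*(28) = -50; iterating: a(2)=-50, a(3)=106, a(4)=-112, a(5)=12, a(6)=200, a(7)=-424, a(8)=448, a(9)=-48, a(10)=-800, a(11)=1696, a(12)=-1792, a(13)=192, a(14)=3200, a(15)=-6784; answer -6784
Step 2: W1 = -6784; m = 13; cross terms: (13*-1 - 23*-21)=470, (23*25 - -30*-1)=545, (-30*-21 - 13*25)=305; twice the area = |1320| = 1320; area = 660; boundary points = 10 + 1 + 1 = 12; strictly interior points = area - boundary/2 + 1 = 655; answer 655
Step 3: W2 = 655; w = 11; f(2) = 2*(17) + 3*(11) = 67; iterating: f(2)=67, f(3)=185, f(4)=571, f(5)=1697, f(6)=5107, f(7)=15305, f(8)=45931, f(9)=137777, f(10)=413347, f(11)=1240025, f(12)=3720091, f(13)=11160257, f(14)=33480787, f(15)=100442345, f(16)=301327051, f(17)=903981137; answer 903981137
Step 4: W3 = 903981137; c = 46189; 46189 = 11 * 13 * 17 * 19; sigma = (1 + 11) * (1 + 13) * (1 + 17) * (1 + 19) = 12 * 14 * 18 * 20 = 60480; answer 60480

60480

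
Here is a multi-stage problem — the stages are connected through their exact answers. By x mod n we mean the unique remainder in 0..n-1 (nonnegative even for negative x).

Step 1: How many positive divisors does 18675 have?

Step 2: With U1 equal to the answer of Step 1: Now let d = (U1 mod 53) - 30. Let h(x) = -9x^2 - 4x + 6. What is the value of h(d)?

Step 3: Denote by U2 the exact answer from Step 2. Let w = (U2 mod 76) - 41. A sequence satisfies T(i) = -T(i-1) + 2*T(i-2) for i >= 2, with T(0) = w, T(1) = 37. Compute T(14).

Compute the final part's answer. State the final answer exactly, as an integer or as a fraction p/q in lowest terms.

Step 1: 18675 = 3^2 * 5^2 * 83; number of divisors = (2+1) * (2+1) * (1+1) = 18; answer 18
Step 2: U1 = 18; d = -12; -9*(-12)^2 - 4*(-12)^1 + 6 = (-1296) + (48) + (6) = -1242; answer -1242
Step 3: U2 = -1242; w = 9; T(2) = -1*(37) + 2*(9) = -19; iterating: T(2)=-19, T(3)=93, T(4)=-131, T(5)=317, T(6)=-579, T(7)=1213, T(8)=-2371, T(9)=4797, T(10)=-9539, T(11)=19133, T(12)=-38211, T(13)=76477, T(14)=-152899; answer -152899

-152899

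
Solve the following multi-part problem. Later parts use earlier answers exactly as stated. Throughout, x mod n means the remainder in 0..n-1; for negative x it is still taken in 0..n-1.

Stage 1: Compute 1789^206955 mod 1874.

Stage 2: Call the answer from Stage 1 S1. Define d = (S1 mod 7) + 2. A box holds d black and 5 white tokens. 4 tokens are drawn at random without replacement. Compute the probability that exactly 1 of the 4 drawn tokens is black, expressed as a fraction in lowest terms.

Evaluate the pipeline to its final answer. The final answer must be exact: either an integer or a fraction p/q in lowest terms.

4/7

Stage 1: squarings mod 1874: 1789^1=1789, 1789^2=1603, 1789^4=355, 1789^8=467, 1789^16=705, 1789^32=415, 1789^64=1691, 1789^128=1631, 1789^256=955, 1789^512=1261, 1789^1024=969, 1789^2048=87, 1789^4096=73, 1789^8192=1581, 1789^16384=1519, 1789^32768=467, 1789^65536=705, 1789^131072=415; 1789^206955 = 1789^1 * 1789^2 * 1789^8 * 1789^32 * 1789^64 * 1789^2048 * 1789^8192 * 1789^65536 * 1789^131072 = 917 (mod 1874); answer 917
Stage 2: S1 = 917; d = 2; total draws C(7,4) = 35; favorable C(2,1)*C(5,3) = 20; P = 4/7; answer 4/7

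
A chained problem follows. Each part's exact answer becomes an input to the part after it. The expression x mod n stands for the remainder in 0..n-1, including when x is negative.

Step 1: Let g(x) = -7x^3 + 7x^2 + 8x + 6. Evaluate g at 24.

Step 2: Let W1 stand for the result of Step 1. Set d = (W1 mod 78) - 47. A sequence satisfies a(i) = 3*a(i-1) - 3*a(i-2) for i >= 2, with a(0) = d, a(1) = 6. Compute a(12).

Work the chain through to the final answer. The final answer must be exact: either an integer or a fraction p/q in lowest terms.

729

Step 1: -7*(24)^3 + 7*(24)^2 + 8*(24)^1 + 6 = (-96768) + (4032) + (192) + (6) = -92538; answer -92538
Step 2: W1 = -92538; d = 1; a(2) = 3*(6) - 3*(1) = 15; iterating: a(2)=15, a(3)=27, a(4)=36, a(5)=27, a(6)=-27, a(7)=-162, a(8)=-405, a(9)=-729, a(10)=-972, a(11)=-729, a(12)=729; answer 729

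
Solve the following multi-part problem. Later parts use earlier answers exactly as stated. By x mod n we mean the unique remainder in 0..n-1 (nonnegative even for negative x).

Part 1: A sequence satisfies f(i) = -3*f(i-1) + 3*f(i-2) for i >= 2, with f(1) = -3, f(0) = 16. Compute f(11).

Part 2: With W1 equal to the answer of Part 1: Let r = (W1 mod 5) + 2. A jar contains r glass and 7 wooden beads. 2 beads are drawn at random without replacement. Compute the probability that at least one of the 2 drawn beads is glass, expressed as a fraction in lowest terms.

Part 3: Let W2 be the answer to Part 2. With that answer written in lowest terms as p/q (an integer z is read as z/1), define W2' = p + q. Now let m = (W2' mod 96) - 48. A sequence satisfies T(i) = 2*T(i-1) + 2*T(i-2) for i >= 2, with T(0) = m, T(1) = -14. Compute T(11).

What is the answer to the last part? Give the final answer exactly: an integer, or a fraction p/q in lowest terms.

-670464

Part 1: f(2) = -3*(-3) + 3*(16) = 57; iterating: f(2)=57, f(3)=-180, f(4)=711, f(5)=-2673, f(6)=10152, f(7)=-38475, f(8)=145881, f(9)=-553068, f(10)=2096847, f(11)=-7949745; answer -7949745
Part 2: W1 = -7949745; r = 2; total draws C(9,2) = 36; complement C(7,2) = 21; favorable 36 - 21 = 15; P = 5/12; answer 5/12
Part 3: W2 = 5/12; threaded value p + q = 17; m = -31; T(2) = 2*(-14) + 2*(-31) = -90; iterating: T(2)=-90, T(3)=-208, T(4)=-596, T(5)=-1608, T(6)=-4408, T(7)=-12032, T(8)=-32880, T(9)=-89824, T(10)=-245408, T(11)=-670464; answer -670464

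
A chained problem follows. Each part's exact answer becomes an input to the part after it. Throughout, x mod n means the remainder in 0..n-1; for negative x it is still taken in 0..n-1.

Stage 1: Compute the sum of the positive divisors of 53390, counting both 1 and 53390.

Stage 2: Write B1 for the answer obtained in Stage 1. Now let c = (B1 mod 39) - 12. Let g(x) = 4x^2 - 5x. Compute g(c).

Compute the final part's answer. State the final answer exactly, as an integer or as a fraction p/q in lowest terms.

Stage 1: 53390 = 2 * 5 * 19 * 281; sigma = (1 + 2) * (1 + 5) * (1 + 19) * (1 + 281) = 3 * 6 * 20 * 282 = 101520; answer 101520
Stage 2: B1 = 101520; c = -9; 4*(-9)^2 - 5*(-9)^1 = (324) + (45) = 369; answer 369

369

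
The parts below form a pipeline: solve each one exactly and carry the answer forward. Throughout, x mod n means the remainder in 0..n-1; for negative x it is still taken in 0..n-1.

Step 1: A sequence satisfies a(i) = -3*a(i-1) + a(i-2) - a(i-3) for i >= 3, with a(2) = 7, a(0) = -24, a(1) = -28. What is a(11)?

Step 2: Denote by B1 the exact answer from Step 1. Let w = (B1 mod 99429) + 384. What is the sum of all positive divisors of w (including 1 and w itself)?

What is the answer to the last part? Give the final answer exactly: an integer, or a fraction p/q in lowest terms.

Step 1: a(3) = -3*(7) + 1*(-28) - 1*(-24) = -25; iterating: a(3)=-25, a(4)=110, a(5)=-362, a(6)=1221, a(7)=-4135, a(8)=13988, a(9)=-47320, a(10)=160083, a(11)=-541557; answer -541557
Step 2: B1 = -541557; w = 55401; 55401 = 3 * 59 * 313; sigma = (1 + 3) * (1 + 59) * (1 + 313) = 4 * 60 * 314 = 75360; answer 75360

75360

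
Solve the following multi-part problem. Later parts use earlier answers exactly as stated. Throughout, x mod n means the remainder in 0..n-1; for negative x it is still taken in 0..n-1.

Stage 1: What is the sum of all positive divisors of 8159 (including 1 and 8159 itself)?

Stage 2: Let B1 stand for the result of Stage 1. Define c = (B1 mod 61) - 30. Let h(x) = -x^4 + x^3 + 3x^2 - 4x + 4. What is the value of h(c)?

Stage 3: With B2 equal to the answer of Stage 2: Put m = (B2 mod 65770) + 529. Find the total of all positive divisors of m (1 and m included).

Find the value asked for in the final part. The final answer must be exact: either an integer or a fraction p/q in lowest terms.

Stage 1: 8159 = 41 * 199; sigma = (1 + 41) * (1 + 199) = 42 * 200 = 8400; answer 8400
Stage 2: B1 = 8400; c = 13; -1*(13)^4 + 1*(13)^3 + 3*(13)^2 - 4*(13)^1 + 4 = (-28561) + (2197) + (507) + (-52) + (4) = -25905; answer -25905
Stage 3: B2 = -25905; m = 40394; 40394 = 2 * 19 * 1063; sigma = (1 + 2) * (1 + 19) * (1 + 1063) = 3 * 20 * 1064 = 63840; answer 63840

63840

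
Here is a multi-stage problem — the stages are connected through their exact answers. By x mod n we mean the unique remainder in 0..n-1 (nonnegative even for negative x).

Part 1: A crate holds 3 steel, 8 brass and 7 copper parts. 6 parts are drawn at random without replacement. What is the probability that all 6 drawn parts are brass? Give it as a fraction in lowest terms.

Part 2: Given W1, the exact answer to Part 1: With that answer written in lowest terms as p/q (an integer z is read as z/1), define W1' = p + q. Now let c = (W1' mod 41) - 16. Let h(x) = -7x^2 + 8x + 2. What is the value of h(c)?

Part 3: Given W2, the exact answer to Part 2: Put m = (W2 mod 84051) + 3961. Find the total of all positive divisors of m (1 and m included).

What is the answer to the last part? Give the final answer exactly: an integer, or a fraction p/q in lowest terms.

133416

Part 1: total draws C(18,6) = 18564; favorable C(8,6) = 28; P = 1/663; answer 1/663
Part 2: W1 = 1/663; threaded value p + q = 664; c = -8; -7*(-8)^2 + 8*(-8)^1 + 2 = (-448) + (-64) + (2) = -510; answer -510
Part 3: W2 = -510; m = 87502; 87502 = 2 * 67 * 653; sigma = (1 + 2) * (1 + 67) * (1 + 653) = 3 * 68 * 654 = 133416; answer 133416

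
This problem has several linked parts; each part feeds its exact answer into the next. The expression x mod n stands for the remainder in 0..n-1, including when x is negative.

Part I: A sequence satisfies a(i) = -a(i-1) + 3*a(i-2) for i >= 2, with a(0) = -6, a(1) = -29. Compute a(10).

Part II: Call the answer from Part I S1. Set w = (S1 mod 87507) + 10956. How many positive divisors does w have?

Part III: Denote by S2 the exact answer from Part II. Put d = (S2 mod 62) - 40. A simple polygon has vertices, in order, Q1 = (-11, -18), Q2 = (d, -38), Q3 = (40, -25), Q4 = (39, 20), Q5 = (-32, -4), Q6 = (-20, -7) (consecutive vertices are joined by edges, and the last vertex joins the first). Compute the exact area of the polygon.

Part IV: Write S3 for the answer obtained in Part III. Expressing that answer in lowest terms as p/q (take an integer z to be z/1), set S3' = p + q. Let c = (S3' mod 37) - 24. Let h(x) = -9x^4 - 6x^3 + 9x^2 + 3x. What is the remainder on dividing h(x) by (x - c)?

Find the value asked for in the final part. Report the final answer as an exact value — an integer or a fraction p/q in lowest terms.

Part I: a(2) = -1*(-29) + 3*(-6) = 11; iterating: a(2)=11, a(3)=-98, a(4)=131, a(5)=-425, a(6)=818, a(7)=-2093, a(8)=4547, a(9)=-10826, a(10)=24467; answer 24467
Part II: S1 = 24467; w = 35423; 35423 is prime, so its only divisors are 1 and 35423; count = 2; answer 2
Part III: S2 = 2; d = -38; cross terms: (-11*-38 - -38*-18)=-266, (-38*-25 - 40*-38)=2470, (40*20 - 39*-25)=1775, (39*-4 - -32*20)=484, (-32*-7 - -20*-4)=144, (-20*-18 - -11*-7)=283; twice the area = |4890| = 4890; area = 2445; answer 2445
Part IV: S3 = 2445; threaded value p + q = 2446; c = -20; remainder = value at the root: -9*(-20)^4 - 6*(-20)^3 + 9*(-20)^2 + 3*(-20)^1 = (-1440000) + (48000) + (3600) + (-60) = -1388460; answer -1388460

-1388460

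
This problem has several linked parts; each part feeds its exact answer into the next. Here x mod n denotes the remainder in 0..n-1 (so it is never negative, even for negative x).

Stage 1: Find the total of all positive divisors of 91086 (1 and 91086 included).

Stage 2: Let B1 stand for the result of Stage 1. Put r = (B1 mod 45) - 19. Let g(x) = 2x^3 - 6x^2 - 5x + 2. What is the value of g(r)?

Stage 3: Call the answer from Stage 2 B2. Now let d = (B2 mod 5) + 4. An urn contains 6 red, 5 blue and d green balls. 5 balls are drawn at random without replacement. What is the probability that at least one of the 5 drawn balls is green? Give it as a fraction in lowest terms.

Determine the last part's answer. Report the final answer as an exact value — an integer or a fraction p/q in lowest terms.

Stage 1: 91086 = 2 * 3 * 17 * 19 * 47; sigma = (1 + 2) * (1 + 3) * (1 + 17) * (1 + 19) * (1 + 47) = 3 * 4 * 18 * 20 * 48 = 207360; answer 207360
Stage 2: B1 = 207360; r = -19; 2*(-19)^3 - 6*(-19)^2 - 5*(-19)^1 + 2 = (-13718) + (-2166) + (95) + (2) = -15787; answer -15787
Stage 3: B2 = -15787; d = 7; total draws C(18,5) = 8568; complement C(11,5) = 462; favorable 8568 - 462 = 8106; P = 193/204; answer 193/204

193/204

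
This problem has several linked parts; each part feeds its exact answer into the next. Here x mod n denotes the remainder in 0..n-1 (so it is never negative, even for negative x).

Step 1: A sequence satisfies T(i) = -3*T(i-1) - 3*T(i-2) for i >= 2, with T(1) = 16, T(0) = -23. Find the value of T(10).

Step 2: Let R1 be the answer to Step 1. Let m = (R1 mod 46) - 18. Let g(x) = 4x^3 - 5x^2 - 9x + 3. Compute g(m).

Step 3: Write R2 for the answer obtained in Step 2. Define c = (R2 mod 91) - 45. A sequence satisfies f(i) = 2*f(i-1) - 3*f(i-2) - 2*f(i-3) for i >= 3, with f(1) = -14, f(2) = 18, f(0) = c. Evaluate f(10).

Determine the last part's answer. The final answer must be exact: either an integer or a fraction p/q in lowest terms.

Step 1: T(2) = -3*(16) - 3*(-23) = 21; iterating: T(2)=21, T(3)=-111, T(4)=270, T(5)=-477, T(6)=621, T(7)=-432, T(8)=-567, T(9)=2997, T(10)=-7290; answer -7290
Step 2: R1 = -7290; m = 6; 4*(6)^3 - 5*(6)^2 - 9*(6)^1 + 3 = (864) + (-180) + (-54) + (3) = 633; answer 633
Step 3: R2 = 633; c = 42; f(3) = 2*(18) - 3*(-14) - 2*(42) = -6; iterating: f(3)=-6, f(4)=-38, f(5)=-94, f(6)=-62, f(7)=234, f(8)=842, f(9)=1106, f(10)=-782; answer -782

-782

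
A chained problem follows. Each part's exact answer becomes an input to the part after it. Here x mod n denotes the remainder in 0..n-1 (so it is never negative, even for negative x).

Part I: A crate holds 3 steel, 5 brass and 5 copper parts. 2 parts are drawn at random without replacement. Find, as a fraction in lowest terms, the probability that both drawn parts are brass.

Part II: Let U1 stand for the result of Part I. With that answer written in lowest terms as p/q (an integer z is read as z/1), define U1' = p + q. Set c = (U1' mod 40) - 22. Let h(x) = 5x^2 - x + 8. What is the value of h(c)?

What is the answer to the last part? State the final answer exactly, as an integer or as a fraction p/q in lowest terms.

1646

Part I: total draws C(13,2) = 78; favorable C(5,2) = 10; P = 5/39; answer 5/39
Part II: U1 = 5/39; threaded value p + q = 44; c = -18; 5*(-18)^2 - 1*(-18)^1 + 8 = (1620) + (18) + (8) = 1646; answer 1646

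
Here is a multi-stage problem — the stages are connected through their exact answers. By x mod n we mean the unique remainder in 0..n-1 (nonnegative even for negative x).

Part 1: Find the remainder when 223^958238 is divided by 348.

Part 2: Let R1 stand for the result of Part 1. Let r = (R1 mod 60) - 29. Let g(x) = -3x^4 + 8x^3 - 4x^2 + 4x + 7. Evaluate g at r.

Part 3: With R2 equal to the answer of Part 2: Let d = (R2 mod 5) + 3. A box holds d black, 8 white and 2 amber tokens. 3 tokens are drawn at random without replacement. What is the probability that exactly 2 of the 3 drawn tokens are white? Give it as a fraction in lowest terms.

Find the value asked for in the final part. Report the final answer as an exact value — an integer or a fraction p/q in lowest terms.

28/65

Part 1: squarings mod 348: 223^1=223, 223^2=313, 223^4=181, 223^8=49, 223^16=313, 223^32=181, 223^64=49, 223^128=313, 223^256=181, 223^512=49, 223^1024=313, 223^2048=181, 223^4096=49, 223^8192=313, 223^16384=181, 223^32768=49, 223^65536=313, 223^131072=181, 223^262144=49, 223^524288=313; 223^958238 = 223^2 * 223^4 * 223^8 * 223^16 * 223^256 * 223^512 * 223^1024 * 223^2048 * 223^4096 * 223^32768 * 223^131072 * 223^262144 * 223^524288 = 49 (mod 348); answer 49
Part 2: R1 = 49; r = 20; -3*(20)^4 + 8*(20)^3 - 4*(20)^2 + 4*(20)^1 + 7 = (-480000) + (64000) + (-1600) + (80) + (7) = -417513; answer -417513
Part 3: R2 = -417513; d = 5; total draws C(15,3) = 455; favorable C(8,2)*C(7,1) = 196; P = 28/65; answer 28/65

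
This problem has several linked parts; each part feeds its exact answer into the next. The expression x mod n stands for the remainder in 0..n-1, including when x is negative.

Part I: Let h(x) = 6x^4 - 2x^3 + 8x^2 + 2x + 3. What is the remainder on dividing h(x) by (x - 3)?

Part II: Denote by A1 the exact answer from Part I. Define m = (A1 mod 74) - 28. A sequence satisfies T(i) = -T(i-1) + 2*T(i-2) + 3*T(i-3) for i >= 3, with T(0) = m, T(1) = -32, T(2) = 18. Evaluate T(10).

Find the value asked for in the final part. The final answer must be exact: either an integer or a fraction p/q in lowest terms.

211

Part I: remainder = value at the root: 6*(3)^4 - 2*(3)^3 + 8*(3)^2 + 2*(3)^1 + 3 = (486) + (-54) + (72) + (6) + (3) = 513; answer 513
Part II: A1 = 513; m = 41; T(3) = -1*(18) + 2*(-32) + 3*(41) = 41; iterating: T(3)=41, T(4)=-101, T(5)=237, T(6)=-316, T(7)=487, T(8)=-408, T(9)=434, T(10)=211; answer 211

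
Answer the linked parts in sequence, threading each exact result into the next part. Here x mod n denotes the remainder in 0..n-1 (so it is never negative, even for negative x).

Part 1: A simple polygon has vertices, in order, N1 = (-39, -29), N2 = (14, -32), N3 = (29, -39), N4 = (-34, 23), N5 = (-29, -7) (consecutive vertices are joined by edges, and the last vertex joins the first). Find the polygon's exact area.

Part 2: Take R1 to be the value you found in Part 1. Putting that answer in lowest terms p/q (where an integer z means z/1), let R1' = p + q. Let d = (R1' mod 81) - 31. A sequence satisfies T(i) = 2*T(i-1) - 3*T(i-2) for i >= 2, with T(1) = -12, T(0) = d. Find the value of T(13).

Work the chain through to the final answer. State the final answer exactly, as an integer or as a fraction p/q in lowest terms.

Part 1: cross terms: (-39*-32 - 14*-29)=1654, (14*-39 - 29*-32)=382, (29*23 - -34*-39)=-659, (-34*-7 - -29*23)=905, (-29*-29 - -39*-7)=568; twice the area = |2850| = 2850; area = 1425; answer 1425
Part 2: R1 = 1425; threaded value p + q = 1426; d = 18; T(2) = 2*(-12) - 3*(18) = -78; iterating: T(2)=-78, T(3)=-120, T(4)=-6, T(5)=348, T(6)=714, T(7)=384, T(8)=-1374, T(9)=-3900, T(10)=-3678, T(11)=4344, T(12)=19722, T(13)=26412; answer 26412

26412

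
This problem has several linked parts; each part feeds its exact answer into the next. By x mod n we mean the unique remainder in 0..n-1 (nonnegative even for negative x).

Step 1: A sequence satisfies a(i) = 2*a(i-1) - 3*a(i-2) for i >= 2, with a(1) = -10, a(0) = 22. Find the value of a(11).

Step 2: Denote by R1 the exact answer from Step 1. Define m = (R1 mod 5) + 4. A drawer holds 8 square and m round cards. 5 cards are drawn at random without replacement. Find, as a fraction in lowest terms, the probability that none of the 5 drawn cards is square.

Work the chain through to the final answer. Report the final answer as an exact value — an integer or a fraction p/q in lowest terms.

Step 1: a(2) = 2*(-10) - 3*(22) = -86; iterating: a(2)=-86, a(3)=-142, a(4)=-26, a(5)=374, a(6)=826, a(7)=530, a(8)=-1418, a(9)=-4426, a(10)=-4598, a(11)=4082; answer 4082
Step 2: R1 = 4082; m = 6; total draws C(14,5) = 2002; favorable C(6,5) = 6; P = 3/1001; answer 3/1001

3/1001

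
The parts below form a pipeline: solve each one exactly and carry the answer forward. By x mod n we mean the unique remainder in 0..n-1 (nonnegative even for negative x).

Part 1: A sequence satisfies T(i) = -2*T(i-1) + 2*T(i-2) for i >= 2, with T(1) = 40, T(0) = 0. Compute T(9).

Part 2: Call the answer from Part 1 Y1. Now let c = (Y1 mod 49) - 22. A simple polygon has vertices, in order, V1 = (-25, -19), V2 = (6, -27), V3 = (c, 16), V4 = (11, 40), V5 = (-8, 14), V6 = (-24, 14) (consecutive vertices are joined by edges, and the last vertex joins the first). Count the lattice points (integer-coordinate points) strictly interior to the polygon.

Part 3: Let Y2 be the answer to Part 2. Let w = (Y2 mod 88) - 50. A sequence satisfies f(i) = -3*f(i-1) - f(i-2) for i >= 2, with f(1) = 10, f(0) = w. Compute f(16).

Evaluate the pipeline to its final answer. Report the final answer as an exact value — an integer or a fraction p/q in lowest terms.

-48408370

Part 1: T(2) = -2*(40) + 2*(0) = -80; iterating: T(2)=-80, T(3)=240, T(4)=-640, T(5)=1760, T(6)=-4800, T(7)=13120, T(8)=-35840, T(9)=97920; answer 97920
Part 2: Y1 = 97920; c = -4; cross terms: (-25*-27 - 6*-19)=789, (6*16 - -4*-27)=-12, (-4*40 - 11*16)=-336, (11*14 - -8*40)=474, (-8*14 - -24*14)=224, (-24*-19 - -25*14)=806; twice the area = |1945| = 1945; area = 1945/2; boundary points = 1 + 1 + 3 + 1 + 16 + 1 = 23; strictly interior points = area - boundary/2 + 1 = 962; answer 962
Part 3: Y2 = 962; w = 32; f(2) = -3*(10) - 1*(32) = -62; iterating: f(2)=-62, f(3)=176, f(4)=-466, f(5)=1222, f(6)=-3200, f(7)=8378, f(8)=-21934, f(9)=57424, f(10)=-150338, f(11)=393590, f(12)=-1030432, f(13)=2697706, f(14)=-7062686, f(15)=18490352, f(16)=-48408370; answer -48408370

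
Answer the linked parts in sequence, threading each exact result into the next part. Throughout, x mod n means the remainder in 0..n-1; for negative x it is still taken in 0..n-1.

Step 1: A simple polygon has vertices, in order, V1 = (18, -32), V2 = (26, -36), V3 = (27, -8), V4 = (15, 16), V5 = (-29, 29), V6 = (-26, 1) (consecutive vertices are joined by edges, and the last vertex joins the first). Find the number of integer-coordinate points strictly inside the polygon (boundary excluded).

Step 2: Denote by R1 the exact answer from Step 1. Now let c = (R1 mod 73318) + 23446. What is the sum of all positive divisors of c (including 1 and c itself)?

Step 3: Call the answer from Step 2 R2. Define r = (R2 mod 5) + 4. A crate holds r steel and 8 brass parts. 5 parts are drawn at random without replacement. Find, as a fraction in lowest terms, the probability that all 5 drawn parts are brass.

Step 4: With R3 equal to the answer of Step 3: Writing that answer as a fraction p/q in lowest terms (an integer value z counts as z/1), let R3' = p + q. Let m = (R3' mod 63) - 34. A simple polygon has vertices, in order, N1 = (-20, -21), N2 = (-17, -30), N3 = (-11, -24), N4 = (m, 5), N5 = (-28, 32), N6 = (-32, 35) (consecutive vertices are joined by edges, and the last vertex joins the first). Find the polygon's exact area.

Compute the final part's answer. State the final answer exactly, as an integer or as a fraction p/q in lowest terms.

547

Step 1: cross terms: (18*-36 - 26*-32)=184, (26*-8 - 27*-36)=764, (27*16 - 15*-8)=552, (15*29 - -29*16)=899, (-29*1 - -26*29)=725, (-26*-32 - 18*1)=814; twice the area = |3938| = 3938; area = 1969; boundary points = 4 + 1 + 12 + 1 + 1 + 11 = 30; strictly interior points = area - boundary/2 + 1 = 1955; answer 1955
Step 2: R1 = 1955; c = 25401; 25401 = 3 * 8467; sigma = (1 + 3) * (1 + 8467) = 4 * 8468 = 33872; answer 33872
Step 3: R2 = 33872; r = 6; total draws C(14,5) = 2002; favorable C(8,5) = 56; P = 4/143; answer 4/143
Step 4: R3 = 4/143; threaded value p + q = 147; m = -13; cross terms: (-20*-30 - -17*-21)=243, (-17*-24 - -11*-30)=78, (-11*5 - -13*-24)=-367, (-13*32 - -28*5)=-276, (-28*35 - -32*32)=44, (-32*-21 - -20*35)=1372; twice the area = |1094| = 1094; area = 547; answer 547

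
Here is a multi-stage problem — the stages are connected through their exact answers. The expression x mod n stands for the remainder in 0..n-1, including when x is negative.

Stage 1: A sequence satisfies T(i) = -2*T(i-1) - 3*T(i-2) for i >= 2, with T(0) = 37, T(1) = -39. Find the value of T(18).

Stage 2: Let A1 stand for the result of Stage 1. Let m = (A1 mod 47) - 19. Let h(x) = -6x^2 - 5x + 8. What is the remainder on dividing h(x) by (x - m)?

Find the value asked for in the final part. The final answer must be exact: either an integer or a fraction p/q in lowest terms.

-336

Stage 1: T(2) = -2*(-39) - 3*(37) = -33; iterating: T(2)=-33, T(3)=183, T(4)=-267, T(5)=-15, T(6)=831, T(7)=-1617, T(8)=741, T(9)=3369, T(10)=-8961, T(11)=7815, T(12)=11253, T(13)=-45951, T(14)=58143, T(15)=21567, T(16)=-217563, T(17)=370425, T(18)=-88161; answer -88161
Stage 2: A1 = -88161; m = -8; remainder = value at the root: -6*(-8)^2 - 5*(-8)^1 + 8 = (-384) + (40) + (8) = -336; answer -336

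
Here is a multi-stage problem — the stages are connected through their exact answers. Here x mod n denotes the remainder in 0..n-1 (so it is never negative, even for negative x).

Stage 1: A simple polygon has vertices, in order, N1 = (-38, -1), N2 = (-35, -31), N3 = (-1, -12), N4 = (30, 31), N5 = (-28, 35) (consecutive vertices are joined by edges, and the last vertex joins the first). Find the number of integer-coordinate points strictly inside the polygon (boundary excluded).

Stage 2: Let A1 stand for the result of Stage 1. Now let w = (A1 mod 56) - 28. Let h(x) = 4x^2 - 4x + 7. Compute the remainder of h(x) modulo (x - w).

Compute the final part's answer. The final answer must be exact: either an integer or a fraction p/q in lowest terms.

Stage 1: cross terms: (-38*-31 - -35*-1)=1143, (-35*-12 - -1*-31)=389, (-1*31 - 30*-12)=329, (30*35 - -28*31)=1918, (-28*-1 - -38*35)=1358; twice the area = |5137| = 5137; area = 5137/2; boundary points = 3 + 1 + 1 + 2 + 2 = 9; strictly interior points = area - boundary/2 + 1 = 2565; answer 2565
Stage 2: A1 = 2565; w = 17; remainder = value at the root: 4*(17)^2 - 4*(17)^1 + 7 = (1156) + (-68) + (7) = 1095; answer 1095

1095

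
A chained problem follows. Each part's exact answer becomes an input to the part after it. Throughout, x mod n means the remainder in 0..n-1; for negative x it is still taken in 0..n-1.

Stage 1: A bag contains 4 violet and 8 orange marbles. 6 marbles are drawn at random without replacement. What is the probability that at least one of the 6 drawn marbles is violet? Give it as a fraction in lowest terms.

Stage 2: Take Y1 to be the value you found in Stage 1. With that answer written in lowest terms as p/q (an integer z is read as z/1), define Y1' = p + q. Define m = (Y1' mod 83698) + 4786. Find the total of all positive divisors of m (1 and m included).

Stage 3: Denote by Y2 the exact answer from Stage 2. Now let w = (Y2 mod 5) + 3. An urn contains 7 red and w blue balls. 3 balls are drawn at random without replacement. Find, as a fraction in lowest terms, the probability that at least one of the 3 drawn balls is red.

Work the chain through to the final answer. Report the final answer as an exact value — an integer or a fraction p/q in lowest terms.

Stage 1: total draws C(12,6) = 924; complement C(8,6) = 28; favorable 924 - 28 = 896; P = 32/33; answer 32/33
Stage 2: Y1 = 32/33; threaded value p + q = 65; m = 4851; 4851 = 3^2 * 7^2 * 11; sigma = (1 + 3 + 9) * (1 + 7 + 49) * (1 + 11) = 13 * 57 * 12 = 8892; answer 8892
Stage 3: Y2 = 8892; w = 5; total draws C(12,3) = 220; complement C(5,3) = 10; favorable 220 - 10 = 210; P = 21/22; answer 21/22

21/22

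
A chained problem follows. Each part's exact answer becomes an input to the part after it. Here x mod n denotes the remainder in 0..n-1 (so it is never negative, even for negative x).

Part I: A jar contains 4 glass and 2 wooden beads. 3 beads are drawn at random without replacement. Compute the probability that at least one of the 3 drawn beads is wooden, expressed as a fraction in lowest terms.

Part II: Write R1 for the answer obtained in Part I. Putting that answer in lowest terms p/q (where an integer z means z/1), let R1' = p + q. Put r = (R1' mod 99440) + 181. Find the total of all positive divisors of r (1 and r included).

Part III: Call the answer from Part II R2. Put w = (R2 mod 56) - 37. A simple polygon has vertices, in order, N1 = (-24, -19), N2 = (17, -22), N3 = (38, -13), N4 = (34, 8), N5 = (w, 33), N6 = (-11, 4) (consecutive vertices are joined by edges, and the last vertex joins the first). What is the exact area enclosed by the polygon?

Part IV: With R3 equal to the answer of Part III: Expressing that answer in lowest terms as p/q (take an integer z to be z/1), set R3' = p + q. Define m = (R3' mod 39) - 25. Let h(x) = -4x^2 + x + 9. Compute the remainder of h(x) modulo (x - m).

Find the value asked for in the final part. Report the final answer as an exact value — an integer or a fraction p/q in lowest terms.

Part I: total draws C(6,3) = 20; complement C(4,3) = 4; favorable 20 - 4 = 16; P = 4/5; answer 4/5
Part II: R1 = 4/5; threaded value p + q = 9; r = 190; 190 = 2 * 5 * 19; sigma = (1 + 2) * (1 + 5) * (1 + 19) = 3 * 6 * 20 = 360; answer 360
Part III: R2 = 360; w = -13; cross terms: (-24*-22 - 17*-19)=851, (17*-13 - 38*-22)=615, (38*8 - 34*-13)=746, (34*33 - -13*8)=1226, (-13*4 - -11*33)=311, (-11*-19 - -24*4)=305; twice the area = |4054| = 4054; area = 2027; answer 2027
Part IV: R3 = 2027; threaded value p + q = 2028; m = -25; remainder = value at the root: -4*(-25)^2 + 1*(-25)^1 + 9 = (-2500) + (-25) + (9) = -2516; answer -2516

-2516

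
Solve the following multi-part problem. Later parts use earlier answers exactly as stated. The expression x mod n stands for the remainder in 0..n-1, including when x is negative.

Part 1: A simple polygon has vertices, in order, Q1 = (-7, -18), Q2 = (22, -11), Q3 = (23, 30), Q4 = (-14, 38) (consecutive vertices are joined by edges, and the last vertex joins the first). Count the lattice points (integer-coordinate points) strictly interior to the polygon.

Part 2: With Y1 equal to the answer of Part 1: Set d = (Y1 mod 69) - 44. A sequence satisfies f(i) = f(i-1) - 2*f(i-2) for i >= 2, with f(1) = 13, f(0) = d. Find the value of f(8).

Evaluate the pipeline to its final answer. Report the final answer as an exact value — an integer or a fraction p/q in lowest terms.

465

Part 1: cross terms: (-7*-11 - 22*-18)=473, (22*30 - 23*-11)=913, (23*38 - -14*30)=1294, (-14*-18 - -7*38)=518; twice the area = |3198| = 3198; area = 1599; boundary points = 1 + 1 + 1 + 7 = 10; strictly interior points = area - boundary/2 + 1 = 1595; answer 1595
Part 2: Y1 = 1595; d = -36; f(2) = 1*(13) - 2*(-36) = 85; iterating: f(2)=85, f(3)=59, f(4)=-111, f(5)=-229, f(6)=-7, f(7)=451, f(8)=465; answer 465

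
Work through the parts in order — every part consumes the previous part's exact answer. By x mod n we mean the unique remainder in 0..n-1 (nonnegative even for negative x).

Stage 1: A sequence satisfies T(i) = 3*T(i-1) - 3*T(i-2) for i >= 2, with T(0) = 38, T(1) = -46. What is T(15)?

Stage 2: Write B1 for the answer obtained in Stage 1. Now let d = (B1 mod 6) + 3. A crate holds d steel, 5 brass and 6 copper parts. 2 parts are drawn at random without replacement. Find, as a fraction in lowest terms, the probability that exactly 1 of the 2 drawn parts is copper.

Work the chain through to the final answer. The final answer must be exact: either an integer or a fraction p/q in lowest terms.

Stage 1: T(2) = 3*(-46) - 3*(38) = -252; iterating: T(2)=-252, T(3)=-618, T(4)=-1098, T(5)=-1440, T(6)=-1026, T(7)=1242, T(8)=6804, T(9)=16686, T(10)=29646, T(11)=38880, T(12)=27702, T(13)=-33534, T(14)=-183708, T(15)=-450522; answer -450522
Stage 2: B1 = -450522; d = 3; total draws C(14,2) = 91; favorable C(6,1)*C(8,1) = 48; P = 48/91; answer 48/91

48/91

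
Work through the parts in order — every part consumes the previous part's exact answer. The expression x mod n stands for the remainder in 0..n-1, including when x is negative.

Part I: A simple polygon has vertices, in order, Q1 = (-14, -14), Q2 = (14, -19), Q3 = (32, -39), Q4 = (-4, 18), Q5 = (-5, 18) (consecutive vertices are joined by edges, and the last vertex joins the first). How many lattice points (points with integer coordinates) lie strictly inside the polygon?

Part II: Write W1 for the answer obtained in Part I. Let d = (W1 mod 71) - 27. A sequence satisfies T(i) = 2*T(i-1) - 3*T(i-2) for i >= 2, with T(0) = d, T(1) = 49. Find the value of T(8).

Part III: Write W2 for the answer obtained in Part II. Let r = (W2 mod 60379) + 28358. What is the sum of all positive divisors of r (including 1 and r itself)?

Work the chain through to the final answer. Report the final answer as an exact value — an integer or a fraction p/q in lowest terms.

Part I: cross terms: (-14*-19 - 14*-14)=462, (14*-39 - 32*-19)=62, (32*18 - -4*-39)=420, (-4*18 - -5*18)=18, (-5*-14 - -14*18)=322; twice the area = |1284| = 1284; area = 642; boundary points = 1 + 2 + 3 + 1 + 1 = 8; strictly interior points = area - boundary/2 + 1 = 639; answer 639
Part II: W1 = 639; d = -27; T(2) = 2*(49) - 3*(-27) = 179; iterating: T(2)=179, T(3)=211, T(4)=-115, T(5)=-863, T(6)=-1381, T(7)=-173, T(8)=3797; answer 3797
Part III: W2 = 3797; r = 32155; 32155 = 5 * 59 * 109; sigma = (1 + 5) * (1 + 59) * (1 + 109) = 6 * 60 * 110 = 39600; answer 39600

39600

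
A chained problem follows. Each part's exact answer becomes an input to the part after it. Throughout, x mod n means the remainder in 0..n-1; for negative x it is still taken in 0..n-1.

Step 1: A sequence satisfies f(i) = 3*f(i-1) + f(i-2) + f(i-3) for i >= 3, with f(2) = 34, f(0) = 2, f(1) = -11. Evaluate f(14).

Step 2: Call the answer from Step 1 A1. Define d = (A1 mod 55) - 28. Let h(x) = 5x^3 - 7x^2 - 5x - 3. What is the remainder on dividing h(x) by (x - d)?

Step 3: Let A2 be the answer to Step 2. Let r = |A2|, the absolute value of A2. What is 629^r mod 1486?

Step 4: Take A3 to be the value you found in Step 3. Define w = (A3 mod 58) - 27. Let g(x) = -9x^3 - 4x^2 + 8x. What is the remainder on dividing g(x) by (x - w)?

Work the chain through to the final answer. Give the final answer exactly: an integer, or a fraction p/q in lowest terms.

Step 1: f(3) = 3*(34) + 1*(-11) + 1*(2) = 93; iterating: f(3)=93, f(4)=302, f(5)=1033, f(6)=3494, f(7)=11817, f(8)=39978, f(9)=135245, f(10)=457530, f(11)=1547813, f(12)=5236214, f(13)=17713985, f(14)=59925982; answer 59925982
Step 2: A1 = 59925982; d = -11; remainder = value at the root: 5*(-11)^3 - 7*(-11)^2 - 5*(-11)^1 - 3 = (-6655) + (-847) + (55) + (-3) = -7450; answer -7450
Step 3: A2 = -7450; r = 7450; squarings mod 1486: 629^1=629, 629^2=365, 629^4=971, 629^8=717, 629^16=1419, 629^32=31, 629^64=961, 629^128=715, 629^256=41, 629^512=195, 629^1024=875, 629^2048=335, 629^4096=775; 629^7450 = 629^2 * 629^8 * 629^16 * 629^256 * 629^1024 * 629^2048 * 629^4096 = 281 (mod 1486); answer 281
Step 4: A3 = 281; w = 22; remainder = value at the root: -9*(22)^3 - 4*(22)^2 + 8*(22)^1 = (-95832) + (-1936) + (176) = -97592; answer -97592

-97592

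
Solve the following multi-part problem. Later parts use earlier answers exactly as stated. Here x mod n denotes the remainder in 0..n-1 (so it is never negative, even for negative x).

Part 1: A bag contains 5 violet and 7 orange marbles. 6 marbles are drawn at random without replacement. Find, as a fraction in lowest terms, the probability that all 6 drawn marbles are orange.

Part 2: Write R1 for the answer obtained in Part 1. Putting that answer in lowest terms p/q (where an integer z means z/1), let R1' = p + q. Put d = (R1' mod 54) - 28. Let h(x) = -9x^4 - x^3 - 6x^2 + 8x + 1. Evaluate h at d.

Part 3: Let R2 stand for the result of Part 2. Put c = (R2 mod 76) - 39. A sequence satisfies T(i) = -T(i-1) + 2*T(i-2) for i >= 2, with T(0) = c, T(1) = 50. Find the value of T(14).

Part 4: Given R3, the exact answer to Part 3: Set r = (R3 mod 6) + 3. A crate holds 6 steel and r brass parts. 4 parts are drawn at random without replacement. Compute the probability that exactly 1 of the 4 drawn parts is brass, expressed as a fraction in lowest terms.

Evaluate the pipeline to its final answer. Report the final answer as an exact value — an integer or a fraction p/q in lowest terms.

28/143

Part 1: total draws C(12,6) = 924; favorable C(7,6) = 7; P = 1/132; answer 1/132
Part 2: R1 = 1/132; threaded value p + q = 133; d = -3; -9*(-3)^4 - 1*(-3)^3 - 6*(-3)^2 + 8*(-3)^1 + 1 = (-729) + (27) + (-54) + (-24) + (1) = -779; answer -779
Part 3: R2 = -779; c = 18; T(2) = -1*(50) + 2*(18) = -14; iterating: T(2)=-14, T(3)=114, T(4)=-142, T(5)=370, T(6)=-654, T(7)=1394, T(8)=-2702, T(9)=5490, T(10)=-10894, T(11)=21874, T(12)=-43662, T(13)=87410, T(14)=-174734; answer -174734
Part 4: R3 = -174734; r = 7; total draws C(13,4) = 715; favorable C(7,1)*C(6,3) = 140; P = 28/143; answer 28/143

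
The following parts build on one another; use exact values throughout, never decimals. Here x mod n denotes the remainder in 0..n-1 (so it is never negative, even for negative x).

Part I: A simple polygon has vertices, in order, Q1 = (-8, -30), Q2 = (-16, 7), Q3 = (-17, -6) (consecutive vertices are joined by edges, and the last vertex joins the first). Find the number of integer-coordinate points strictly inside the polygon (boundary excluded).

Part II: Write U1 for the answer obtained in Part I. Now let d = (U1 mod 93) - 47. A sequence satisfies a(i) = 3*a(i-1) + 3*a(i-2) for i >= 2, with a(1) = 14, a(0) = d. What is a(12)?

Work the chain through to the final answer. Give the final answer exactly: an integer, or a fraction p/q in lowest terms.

Part I: cross terms: (-8*7 - -16*-30)=-536, (-16*-6 - -17*7)=215, (-17*-30 - -8*-6)=462; twice the area = |141| = 141; area = 141/2; boundary points = 1 + 1 + 3 = 5; strictly interior points = area - boundary/2 + 1 = 69; answer 69
Part II: U1 = 69; d = 22; a(2) = 3*(14) + 3*(22) = 108; iterating: a(2)=108, a(3)=366, a(4)=1422, a(5)=5364, a(6)=20358, a(7)=77166, a(8)=292572, a(9)=1109214, a(10)=4205358, a(11)=15943716, a(12)=60447222; answer 60447222

60447222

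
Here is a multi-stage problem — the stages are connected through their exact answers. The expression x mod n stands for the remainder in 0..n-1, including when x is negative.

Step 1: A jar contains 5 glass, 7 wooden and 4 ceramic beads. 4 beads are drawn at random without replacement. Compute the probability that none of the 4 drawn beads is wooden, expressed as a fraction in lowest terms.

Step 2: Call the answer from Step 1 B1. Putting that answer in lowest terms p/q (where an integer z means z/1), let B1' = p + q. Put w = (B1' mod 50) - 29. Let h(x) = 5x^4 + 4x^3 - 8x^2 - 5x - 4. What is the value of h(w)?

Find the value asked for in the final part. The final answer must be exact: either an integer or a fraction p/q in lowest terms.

Step 1: total draws C(16,4) = 1820; favorable C(9,4) = 126; P = 9/130; answer 9/130
Step 2: B1 = 9/130; threaded value p + q = 139; w = 10; 5*(10)^4 + 4*(10)^3 - 8*(10)^2 - 5*(10)^1 - 4 = (50000) + (4000) + (-800) + (-50) + (-4) = 53146; answer 53146

53146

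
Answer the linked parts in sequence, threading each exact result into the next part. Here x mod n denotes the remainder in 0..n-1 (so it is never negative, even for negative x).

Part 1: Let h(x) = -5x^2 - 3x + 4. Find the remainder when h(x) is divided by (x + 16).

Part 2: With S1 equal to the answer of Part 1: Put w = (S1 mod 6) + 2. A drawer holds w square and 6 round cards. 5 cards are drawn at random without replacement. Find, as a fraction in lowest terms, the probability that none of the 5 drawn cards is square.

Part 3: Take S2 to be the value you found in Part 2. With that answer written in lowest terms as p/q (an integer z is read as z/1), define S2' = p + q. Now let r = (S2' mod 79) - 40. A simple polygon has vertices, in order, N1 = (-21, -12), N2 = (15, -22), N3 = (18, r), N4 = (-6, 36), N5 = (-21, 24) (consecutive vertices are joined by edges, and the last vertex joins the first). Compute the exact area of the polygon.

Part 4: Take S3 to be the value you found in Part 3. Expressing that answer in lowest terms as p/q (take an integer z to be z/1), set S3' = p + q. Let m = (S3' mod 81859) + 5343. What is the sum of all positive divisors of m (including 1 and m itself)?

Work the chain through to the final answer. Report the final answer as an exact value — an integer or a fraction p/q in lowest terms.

Part 1: remainder = value at the root: -5*(-16)^2 - 3*(-16)^1 + 4 = (-1280) + (48) + (4) = -1228; answer -1228
Part 2: S1 = -1228; w = 4; total draws C(10,5) = 252; favorable C(6,5) = 6; P = 1/42; answer 1/42
Part 3: S2 = 1/42; threaded value p + q = 43; r = 3; cross terms: (-21*-22 - 15*-12)=642, (15*3 - 18*-22)=441, (18*36 - -6*3)=666, (-6*24 - -21*36)=612, (-21*-12 - -21*24)=756; twice the area = |3117| = 3117; area = 3117/2; answer 3117/2
Part 4: S3 = 3117/2; threaded value p + q = 3119; m = 8462; 8462 = 2 * 4231; sigma = (1 + 2) * (1 + 4231) = 3 * 4232 = 12696; answer 12696

12696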